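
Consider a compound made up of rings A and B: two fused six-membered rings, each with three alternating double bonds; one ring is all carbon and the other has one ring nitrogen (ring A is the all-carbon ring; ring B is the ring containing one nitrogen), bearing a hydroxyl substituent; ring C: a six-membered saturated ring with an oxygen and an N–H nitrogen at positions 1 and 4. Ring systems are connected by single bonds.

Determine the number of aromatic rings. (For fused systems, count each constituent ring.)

Rings A and B form a fused bicyclic system (with one nitrogen) with 10 sp² atoms and 10 π electrons from ring double bonds. 10 = 4(2)+2, so the system is aromatic and both rings count as aromatic (quinoline).
Ring C has only sp³ atoms, so it is not fully conjugated — not aromatic (morpholine).
Aromatic: A, B. Total: 2.

2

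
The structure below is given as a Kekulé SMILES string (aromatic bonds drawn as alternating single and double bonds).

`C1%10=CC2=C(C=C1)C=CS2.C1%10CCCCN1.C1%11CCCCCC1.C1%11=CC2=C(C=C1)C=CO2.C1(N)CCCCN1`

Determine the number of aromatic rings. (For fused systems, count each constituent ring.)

4

The SMILES encodes a six-membered carbon ring with three alternating C=C double bonds, fused to a five-membered ring containing one sulfur and two C=C double bonds; a six-membered saturated ring of five carbons and one N–H nitrogen; a seven-membered saturated carbon ring; a six-membered carbon ring with three alternating C=C double bonds, fused to a five-membered ring containing one oxygen and two C=C double bonds; a six-membered saturated ring of five carbons and one N–H nitrogen.
The fused 6/5-membered bicyclic (with one sulfur) is a single π system with 9 sp² atoms and 10 π electrons from ring double bonds plus a heteroatom lone pair. 10 = 4(2)+2, so the system is aromatic and both rings count as aromatic (benzothiophene).
The 6-membered ring with one N–H has only sp³ atoms, so it is not fully conjugated — not aromatic (piperidine).
The 7-membered ring has only sp³ atoms, so it is not fully conjugated — not aromatic (cycloheptane).
The fused 6/5-membered bicyclic (with one oxygen) is a single π system with 9 sp² atoms and 10 π electrons from ring double bonds plus a heteroatom lone pair. 10 = 4(2)+2, so the system is aromatic and both rings count as aromatic (benzofuran).
The second 6-membered ring with one N–H has only sp³ atoms, so it is not fully conjugated — not aromatic (piperidine).
4 of the 7 rings are aromatic. Total: 4.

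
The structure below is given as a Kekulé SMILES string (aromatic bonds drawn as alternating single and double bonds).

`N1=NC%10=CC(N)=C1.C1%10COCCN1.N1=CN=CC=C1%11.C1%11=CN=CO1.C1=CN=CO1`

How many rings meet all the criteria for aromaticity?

The SMILES encodes a six-membered ring with two adjacent nitrogens and three alternating double bonds; a six-membered saturated ring with an oxygen and an N–H nitrogen at positions 1 and 4; a six-membered ring with nitrogens at positions 1 and 3 and three alternating double bonds; a five-membered ring with an oxygen at position 1 and a nitrogen at position 3 (in a C=N bond), with two double bonds; a five-membered ring with an oxygen at position 1 and a nitrogen at position 3 (in a C=N bond), with two double bonds.
The 6-membered ring with two nitrogens (1,2) is planar and fully conjugated; 3 ring double bonds give 6 π electrons. That satisfies 4n+2 with n=1, so it is aromatic (pyridazine).
The 6-membered ring with one oxygen and one N–H (1,4) has only sp³ atoms, so it is not fully conjugated — not aromatic (morpholine).
The 6-membered ring with two nitrogens (1,3) is fully conjugated (every ring atom contributes a p orbital); 3 ring double bonds give 6 π electrons. 6 = 4(1)+2, so it is aromatic (pyrimidine).
The 5-membered ring with one oxygen and one =N– is planar and fully conjugated; 2 ring double bonds (4 π electrons) plus a heteroatom lone pair (2) give 6 π electrons. That satisfies 4n+2 with n=1, so it is aromatic (oxazole).
The second 5-membered ring with one oxygen and one =N– is fully conjugated (every ring atom contributes a p orbital); 2 ring double bonds (4 π electrons) plus a heteroatom lone pair (2) give 6 π electrons. 6 = 4(1)+2, so it is aromatic (oxazole).
4 of the 5 rings are aromatic. Total: 4.

4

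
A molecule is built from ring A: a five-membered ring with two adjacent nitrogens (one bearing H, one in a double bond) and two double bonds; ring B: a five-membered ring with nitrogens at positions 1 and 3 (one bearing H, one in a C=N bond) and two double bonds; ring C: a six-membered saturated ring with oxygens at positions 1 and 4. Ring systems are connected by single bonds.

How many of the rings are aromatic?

Ring A is planar and fully conjugated; 2 ring double bonds (4 π electrons) plus a heteroatom lone pair (2) give 6 π electrons. Since 6 = 4n+2 (n=1), ring A is aromatic (pyrazole).
Ring B is fully conjugated (every ring atom contributes a p orbital); 2 ring double bonds (4 π electrons) plus a heteroatom lone pair (2) give 6 π electrons. Since 6 = 4n+2 (n=1), ring B is aromatic (imidazole).
Ring C has only sp³ atoms, so it is not fully conjugated — not aromatic (1,4-dioxane).
Aromatic: A, B. Total: 2.

2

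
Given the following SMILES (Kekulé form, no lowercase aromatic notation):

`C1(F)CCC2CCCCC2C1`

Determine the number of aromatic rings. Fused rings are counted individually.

0

The SMILES encodes two fused six-membered saturated carbon rings.
The 6-membered ring has only sp³ atoms, so it is not fully conjugated — not aromatic (cyclohexane ring).
The second 6-membered ring has only sp³ atoms, so it is not fully conjugated — not aromatic (cyclohexane ring).
None of the rings are aromatic. Total: 0.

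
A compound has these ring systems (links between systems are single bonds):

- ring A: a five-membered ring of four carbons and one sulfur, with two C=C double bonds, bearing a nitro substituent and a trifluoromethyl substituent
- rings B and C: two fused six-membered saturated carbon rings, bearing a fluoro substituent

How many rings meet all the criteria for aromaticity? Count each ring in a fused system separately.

1

Ring A is fully conjugated (every ring atom contributes a p orbital); 2 ring double bonds (4 π electrons) plus a heteroatom lone pair (2) give 6 π electrons. 6 = 4(1)+2, so ring A is aromatic (thiophene).
Ring B has only sp³ atoms, so it is not fully conjugated — not aromatic (cyclohexane ring).
Ring C has only sp³ atoms, so it is not fully conjugated — not aromatic (cyclohexane ring).
Aromatic: A. Total: 1.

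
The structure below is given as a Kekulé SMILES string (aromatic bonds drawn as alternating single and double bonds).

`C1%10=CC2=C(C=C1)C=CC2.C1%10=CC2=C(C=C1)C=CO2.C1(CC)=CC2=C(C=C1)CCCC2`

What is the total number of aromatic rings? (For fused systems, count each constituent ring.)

4

The SMILES encodes a six-membered carbon ring with three alternating C=C double bonds, fused to a five-membered carbon ring containing one C=C double bond and one sp³ carbon; a six-membered carbon ring with three alternating C=C double bonds, fused to a five-membered ring containing one oxygen and two C=C double bonds; a six-membered carbon ring with three alternating C=C double bonds, fused to a saturated six-membered carbon ring.
The 6-membered ring is planar and fully conjugated; 3 ring double bonds give 6 π electrons. 6 = 4(1)+2, so it is aromatic (benzene ring).
The 5-membered ring has one sp³ carbon, so it is not fully conjugated — not aromatic (cyclopentene ring).
The fused 6/5-membered bicyclic (with one oxygen) is a single π system with 9 sp² atoms and 10 π electrons from ring double bonds plus a heteroatom lone pair. 10 = 4(2)+2, so the system is aromatic and both rings count as aromatic (benzofuran).
The second 6-membered ring is planar and fully conjugated; 3 ring double bonds give 6 π electrons. 6 = 4(1)+2, so it is aromatic (benzene ring).
The third 6-membered ring has four sp³ carbons, so it is not fully conjugated — not aromatic (cyclohexane ring).
4 of the 6 rings are aromatic. Total: 4.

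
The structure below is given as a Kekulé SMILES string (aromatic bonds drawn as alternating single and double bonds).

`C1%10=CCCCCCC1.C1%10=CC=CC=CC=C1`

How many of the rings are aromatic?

The SMILES encodes an eight-membered carbon ring with one C=C double bond; an eight-membered carbon ring with four alternating C=C double bonds.
The 8-membered ring has six sp³ carbons, so it is not fully conjugated — not aromatic (cyclooctene).
The second 8-membered ring has only sp² ring atoms; a planar conformation would have a fully conjugated π system of 8 electrons. But 8 = 4(2), which is 4n not 4n+2, so it is not aromatic (cyclooctatetraene) — cyclooctatetraene distorts into a non-planar tub to avoid antiaromaticity.
None of the rings are aromatic. Total: 0.

0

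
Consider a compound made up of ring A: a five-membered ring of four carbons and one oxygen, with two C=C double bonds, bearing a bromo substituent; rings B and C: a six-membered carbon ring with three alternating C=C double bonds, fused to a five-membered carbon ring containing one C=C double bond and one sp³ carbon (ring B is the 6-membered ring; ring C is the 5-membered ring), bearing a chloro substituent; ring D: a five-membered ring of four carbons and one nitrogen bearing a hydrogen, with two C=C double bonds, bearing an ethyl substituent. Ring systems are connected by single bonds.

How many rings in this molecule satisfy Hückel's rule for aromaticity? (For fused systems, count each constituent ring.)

3

Ring A is planar and fully conjugated; 2 ring double bonds (4 π electrons) plus a heteroatom lone pair (2) give 6 π electrons. That satisfies 4n+2 with n=1, so ring A is aromatic (furan).
Ring B is fully conjugated (every ring atom contributes a p orbital); 3 ring double bonds give 6 π electrons. 6 = 4(1)+2, so ring B is aromatic (benzene ring).
Ring C has one sp³ carbon, so it is not fully conjugated — not aromatic (cyclopentene ring).
Ring D is fully conjugated (every ring atom contributes a p orbital); 2 ring double bonds (4 π electrons) plus a heteroatom lone pair (2) give 6 π electrons. 6 = 4(1)+2, so ring D is aromatic (pyrrole).
Aromatic: A, B, D. Total: 3.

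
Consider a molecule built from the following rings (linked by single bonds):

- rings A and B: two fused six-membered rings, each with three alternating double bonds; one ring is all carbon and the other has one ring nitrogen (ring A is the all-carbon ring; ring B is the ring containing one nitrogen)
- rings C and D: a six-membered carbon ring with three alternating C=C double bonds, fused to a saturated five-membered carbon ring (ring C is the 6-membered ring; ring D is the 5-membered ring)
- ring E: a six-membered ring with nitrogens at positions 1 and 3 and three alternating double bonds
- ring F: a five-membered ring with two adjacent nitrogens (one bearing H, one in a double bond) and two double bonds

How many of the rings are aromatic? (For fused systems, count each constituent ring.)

5

Rings A and B form a fused bicyclic system (with one nitrogen) with 10 sp² atoms and 10 π electrons from ring double bonds. 10 = 4(2)+2, so the system is aromatic and both rings count as aromatic (quinoline).
Ring C has a continuous p-orbital overlap around the ring; 3 ring double bonds give 6 π electrons. Since 6 = 4n+2 (n=1), ring C is aromatic (benzene ring).
Ring D has three sp³ carbons, so it is not fully conjugated — not aromatic (cyclopentane ring).
Ring E is planar and fully conjugated; 3 ring double bonds give 6 π electrons. Since 6 = 4n+2 (n=1), ring E is aromatic (pyrimidine).
Ring F is fully conjugated (every ring atom contributes a p orbital); 2 ring double bonds (4 π electrons) plus a heteroatom lone pair (2) give 6 π electrons. 6 = 4(1)+2, so ring F is aromatic (pyrazole).
Aromatic: A, B, C, E, F. Total: 5.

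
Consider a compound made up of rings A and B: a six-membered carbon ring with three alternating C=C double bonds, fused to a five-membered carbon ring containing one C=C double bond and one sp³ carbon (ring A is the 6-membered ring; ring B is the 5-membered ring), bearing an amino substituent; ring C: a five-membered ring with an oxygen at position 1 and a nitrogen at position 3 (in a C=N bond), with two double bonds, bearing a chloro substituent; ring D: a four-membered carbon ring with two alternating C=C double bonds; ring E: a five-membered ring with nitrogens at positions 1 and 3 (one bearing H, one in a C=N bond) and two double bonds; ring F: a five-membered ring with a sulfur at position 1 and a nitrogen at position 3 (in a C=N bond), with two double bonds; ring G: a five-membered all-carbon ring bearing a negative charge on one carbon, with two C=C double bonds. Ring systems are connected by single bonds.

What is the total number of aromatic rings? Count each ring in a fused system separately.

5

Ring A has a continuous p-orbital overlap around the ring; 3 ring double bonds give 6 π electrons. That satisfies 4n+2 with n=1, so ring A is aromatic (benzene ring).
Ring B has one sp³ carbon, so it is not fully conjugated — not aromatic (cyclopentene ring).
Ring C has a continuous p-orbital overlap around the ring; 2 ring double bonds (4 π electrons) plus a heteroatom lone pair (2) give 6 π electrons. Since 6 = 4n+2 (n=1), ring C is aromatic (oxazole).
Ring D has only sp² ring atoms; a planar conformation would have a fully conjugated π system of 4 electrons. But 4 = 4(1), which is 4n not 4n+2, so ring D is not aromatic (cyclobutadiene) — cyclobutadiene is antiaromatic and distorts to a rectangle.
Ring E has a continuous p-orbital overlap around the ring; 2 ring double bonds (4 π electrons) plus a heteroatom lone pair (2) give 6 π electrons. Since 6 = 4n+2 (n=1), ring E is aromatic (imidazole).
Ring F has a continuous p-orbital overlap around the ring; 2 ring double bonds (4 π electrons) plus a heteroatom lone pair (2) give 6 π electrons. 6 = 4(1)+2, so ring F is aromatic (thiazole).
Ring G is fully conjugated (every ring atom contributes a p orbital); 2 ring double bonds (4 π electrons) plus the carbanion lone pair (2) give 6 π electrons. 6 = 4(1)+2, so ring G is aromatic (cyclopentadienyl anion).
Aromatic: A, C, E, F, G. Total: 5.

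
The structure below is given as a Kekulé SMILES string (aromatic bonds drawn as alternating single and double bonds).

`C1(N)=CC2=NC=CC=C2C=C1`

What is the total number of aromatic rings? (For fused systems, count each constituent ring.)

The SMILES encodes two fused six-membered rings, each with three alternating double bonds; one ring is all carbon and the other has one ring nitrogen.
The fused 6/6-membered bicyclic (with one nitrogen) is a single π system with 10 sp² atoms and 10 π electrons from ring double bonds. 10 = 4(2)+2, so the system is aromatic and both rings count as aromatic (quinoline).
2 of the 2 rings are aromatic. Total: 2.

2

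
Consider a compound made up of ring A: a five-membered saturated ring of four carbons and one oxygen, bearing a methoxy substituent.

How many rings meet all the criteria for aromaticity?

Ring A has only sp³ atoms, so it is not fully conjugated — not aromatic (tetrahydrofuran).

0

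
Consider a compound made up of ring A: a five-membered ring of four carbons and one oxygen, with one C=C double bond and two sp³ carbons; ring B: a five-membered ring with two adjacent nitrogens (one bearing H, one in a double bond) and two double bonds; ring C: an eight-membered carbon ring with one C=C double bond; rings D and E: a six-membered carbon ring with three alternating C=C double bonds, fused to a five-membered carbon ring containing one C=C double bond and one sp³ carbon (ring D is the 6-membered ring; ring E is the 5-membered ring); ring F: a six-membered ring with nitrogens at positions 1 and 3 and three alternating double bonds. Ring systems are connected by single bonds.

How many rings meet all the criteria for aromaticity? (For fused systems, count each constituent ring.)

Ring A has two sp³ carbons, so it is not fully conjugated — not aromatic (2,3-dihydrofuran).
Ring B has a continuous p-orbital overlap around the ring; 2 ring double bonds (4 π electrons) plus a heteroatom lone pair (2) give 6 π electrons. Since 6 = 4n+2 (n=1), ring B is aromatic (pyrazole).
Ring C has six sp³ carbons, so it is not fully conjugated — not aromatic (cyclooctene).
Ring D is fully conjugated (every ring atom contributes a p orbital); 3 ring double bonds give 6 π electrons. That satisfies 4n+2 with n=1, so ring D is aromatic (benzene ring).
Ring E has one sp³ carbon, so it is not fully conjugated — not aromatic (cyclopentene ring).
Ring F is fully conjugated (every ring atom contributes a p orbital); 3 ring double bonds give 6 π electrons. 6 = 4(1)+2, so ring F is aromatic (pyrimidine).
Aromatic: B, D, F. Total: 3.

3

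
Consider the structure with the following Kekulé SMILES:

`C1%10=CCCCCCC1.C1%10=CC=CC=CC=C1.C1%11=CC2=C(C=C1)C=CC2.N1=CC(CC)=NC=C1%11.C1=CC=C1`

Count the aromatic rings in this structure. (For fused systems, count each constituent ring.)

The SMILES encodes an eight-membered carbon ring with one C=C double bond; an eight-membered carbon ring with four alternating C=C double bonds; a six-membered carbon ring with three alternating C=C double bonds, fused to a five-membered carbon ring containing one C=C double bond and one sp³ carbon; a six-membered ring with nitrogens at positions 1 and 4 and three alternating double bonds; a four-membered carbon ring with two alternating C=C double bonds.
The 8-membered ring has six sp³ carbons, so it is not fully conjugated — not aromatic (cyclooctene).
The second 8-membered ring has only sp² ring atoms; a planar conformation would have a fully conjugated π system of 8 electrons. But 8 = 4(2), which is 4n not 4n+2, so it is not aromatic (cyclooctatetraene) — cyclooctatetraene distorts into a non-planar tub to avoid antiaromaticity.
The 6-membered ring is fully conjugated (every ring atom contributes a p orbital); 3 ring double bonds give 6 π electrons. 6 = 4(1)+2, so it is aromatic (benzene ring).
The 5-membered ring has one sp³ carbon, so it is not fully conjugated — not aromatic (cyclopentene ring).
The 6-membered ring with two nitrogens (1,4) has a continuous p-orbital overlap around the ring; 3 ring double bonds give 6 π electrons. That satisfies 4n+2 with n=1, so it is aromatic (pyrazine).
The 4-membered ring has only sp² ring atoms; a planar conformation would have a fully conjugated π system of 4 electrons. But 4 = 4(1), which is 4n not 4n+2, so it is not aromatic (cyclobutadiene) — cyclobutadiene is antiaromatic and distorts to a rectangle.
2 of the 6 rings are aromatic. Total: 2.

2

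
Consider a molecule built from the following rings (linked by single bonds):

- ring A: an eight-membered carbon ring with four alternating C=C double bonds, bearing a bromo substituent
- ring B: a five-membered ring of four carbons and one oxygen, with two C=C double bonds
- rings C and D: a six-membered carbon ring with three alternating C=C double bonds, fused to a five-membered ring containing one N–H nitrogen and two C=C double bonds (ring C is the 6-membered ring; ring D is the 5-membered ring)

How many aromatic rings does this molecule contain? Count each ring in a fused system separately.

Ring A has only sp² ring atoms; a planar conformation would have a fully conjugated π system of 8 electrons. But 8 = 4(2), which is 4n not 4n+2, so ring A is not aromatic (cyclooctatetraene) — cyclooctatetraene distorts into a non-planar tub to avoid antiaromaticity.
Ring B has a continuous p-orbital overlap around the ring; 2 ring double bonds (4 π electrons) plus a heteroatom lone pair (2) give 6 π electrons. 6 = 4(1)+2, so ring B is aromatic (furan).
Rings C and D form a fused bicyclic system (with one N–H) with 9 sp² atoms and 10 π electrons from ring double bonds plus a heteroatom lone pair. 10 = 4(2)+2, so the system is aromatic and both rings count as aromatic (indole).
Aromatic: B, C, D. Total: 3.

3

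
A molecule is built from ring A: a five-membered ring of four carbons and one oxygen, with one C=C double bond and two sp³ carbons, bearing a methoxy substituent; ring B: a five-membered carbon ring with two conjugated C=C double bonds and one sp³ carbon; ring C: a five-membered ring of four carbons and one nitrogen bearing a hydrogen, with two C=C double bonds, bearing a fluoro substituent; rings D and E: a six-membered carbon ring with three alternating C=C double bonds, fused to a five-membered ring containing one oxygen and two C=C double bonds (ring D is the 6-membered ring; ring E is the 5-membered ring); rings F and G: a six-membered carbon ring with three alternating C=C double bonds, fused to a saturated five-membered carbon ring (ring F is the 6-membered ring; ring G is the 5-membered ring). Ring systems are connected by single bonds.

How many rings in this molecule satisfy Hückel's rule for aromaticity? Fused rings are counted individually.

4

Ring A has two sp³ carbons, so it is not fully conjugated — not aromatic (2,3-dihydrofuran).
Ring B has one sp³ carbon, so it is not fully conjugated — not aromatic (cyclopentadiene).
Ring C is planar and fully conjugated; 2 ring double bonds (4 π electrons) plus a heteroatom lone pair (2) give 6 π electrons. 6 = 4(1)+2, so ring C is aromatic (pyrrole).
Rings D and E form a fused bicyclic system (with one oxygen) with 9 sp² atoms and 10 π electrons from ring double bonds plus a heteroatom lone pair. 10 = 4(2)+2, so the system is aromatic and both rings count as aromatic (benzofuran).
Ring F is planar and fully conjugated; 3 ring double bonds give 6 π electrons. Since 6 = 4n+2 (n=1), ring F is aromatic (benzene ring).
Ring G has three sp³ carbons, so it is not fully conjugated — not aromatic (cyclopentane ring).
Aromatic: C, D, E, F. Total: 4.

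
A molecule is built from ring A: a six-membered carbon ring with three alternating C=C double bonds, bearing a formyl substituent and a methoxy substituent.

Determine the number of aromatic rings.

1

Ring A is planar and fully conjugated; 3 ring double bonds give 6 π electrons. 6 = 4(1)+2, so ring A is aromatic (benzene).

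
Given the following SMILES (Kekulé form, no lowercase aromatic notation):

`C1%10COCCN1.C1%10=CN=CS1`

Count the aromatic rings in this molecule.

The SMILES encodes a six-membered saturated ring with an oxygen and an N–H nitrogen at positions 1 and 4; a five-membered ring with a sulfur at position 1 and a nitrogen at position 3 (in a C=N bond), with two double bonds.
The 6-membered ring with one oxygen and one N–H (1,4) has only sp³ atoms, so it is not fully conjugated — not aromatic (morpholine).
The 5-membered ring with one sulfur and one =N– is fully conjugated (every ring atom contributes a p orbital); 2 ring double bonds (4 π electrons) plus a heteroatom lone pair (2) give 6 π electrons. Since 6 = 4n+2 (n=1), it is aromatic (thiazole).
1 of the 2 rings is aromatic. Total: 1.

1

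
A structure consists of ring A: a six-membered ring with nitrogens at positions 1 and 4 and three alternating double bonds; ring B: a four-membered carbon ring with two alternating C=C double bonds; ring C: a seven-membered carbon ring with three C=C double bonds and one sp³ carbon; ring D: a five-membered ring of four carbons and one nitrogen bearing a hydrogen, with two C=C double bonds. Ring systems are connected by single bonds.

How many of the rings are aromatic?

2

Ring A is fully conjugated (every ring atom contributes a p orbital); 3 ring double bonds give 6 π electrons. 6 = 4(1)+2, so ring A is aromatic (pyrazine).
Ring B has only sp² ring atoms; a planar conformation would have a fully conjugated π system of 4 electrons. But 4 = 4(1), which is 4n not 4n+2, so ring B is not aromatic (cyclobutadiene) — cyclobutadiene is antiaromatic and distorts to a rectangle.
Ring C has one sp³ carbon, so it is not fully conjugated — not aromatic (cycloheptatriene).
Ring D has a continuous p-orbital overlap around the ring; 2 ring double bonds (4 π electrons) plus a heteroatom lone pair (2) give 6 π electrons. Since 6 = 4n+2 (n=1), ring D is aromatic (pyrrole).
Aromatic: A, D. Total: 2.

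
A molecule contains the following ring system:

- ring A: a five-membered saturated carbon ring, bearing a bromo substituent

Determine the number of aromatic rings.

0

Ring A has only sp³ atoms, so it is not fully conjugated — not aromatic (cyclopentane).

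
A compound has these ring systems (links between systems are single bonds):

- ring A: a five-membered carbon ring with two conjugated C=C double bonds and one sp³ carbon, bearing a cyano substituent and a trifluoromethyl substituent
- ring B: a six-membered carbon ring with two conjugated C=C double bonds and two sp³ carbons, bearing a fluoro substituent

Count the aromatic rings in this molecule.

Ring A has one sp³ carbon, so it is not fully conjugated — not aromatic (cyclopentadiene).
Ring B has two sp³ carbons, so it is not fully conjugated — not aromatic (1,3-cyclohexadiene).
No ring is aromatic. Total: 0.

0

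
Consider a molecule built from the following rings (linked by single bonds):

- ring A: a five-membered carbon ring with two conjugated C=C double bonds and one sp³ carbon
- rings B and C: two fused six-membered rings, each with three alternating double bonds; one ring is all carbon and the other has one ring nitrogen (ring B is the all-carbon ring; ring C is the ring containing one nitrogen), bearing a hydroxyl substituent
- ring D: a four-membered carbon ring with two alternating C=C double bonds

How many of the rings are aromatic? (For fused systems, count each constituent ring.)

2

Ring A has one sp³ carbon, so it is not fully conjugated — not aromatic (cyclopentadiene).
Rings B and C form a fused bicyclic system (with one nitrogen) with 10 sp² atoms and 10 π electrons from ring double bonds. 10 = 4(2)+2, so the system is aromatic and both rings count as aromatic (quinoline).
Ring D has only sp² ring atoms; a planar conformation would have a fully conjugated π system of 4 electrons. But 4 = 4(1), which is 4n not 4n+2, so ring D is not aromatic (cyclobutadiene) — cyclobutadiene is antiaromatic and distorts to a rectangle.
Aromatic: B, C. Total: 2.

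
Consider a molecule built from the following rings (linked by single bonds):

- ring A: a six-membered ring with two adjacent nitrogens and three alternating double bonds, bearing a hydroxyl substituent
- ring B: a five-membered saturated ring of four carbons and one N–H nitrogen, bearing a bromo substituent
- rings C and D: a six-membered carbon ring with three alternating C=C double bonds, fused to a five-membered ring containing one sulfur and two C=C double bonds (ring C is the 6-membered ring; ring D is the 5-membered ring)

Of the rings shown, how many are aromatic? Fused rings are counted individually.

3

Ring A has a continuous p-orbital overlap around the ring; 3 ring double bonds give 6 π electrons. 6 = 4(1)+2, so ring A is aromatic (pyridazine).
Ring B has only sp³ atoms, so it is not fully conjugated — not aromatic (pyrrolidine).
Rings C and D form a fused bicyclic system (with one sulfur) with 9 sp² atoms and 10 π electrons from ring double bonds plus a heteroatom lone pair. 10 = 4(2)+2, so the system is aromatic and both rings count as aromatic (benzothiophene).
Aromatic: A, C, D. Total: 3.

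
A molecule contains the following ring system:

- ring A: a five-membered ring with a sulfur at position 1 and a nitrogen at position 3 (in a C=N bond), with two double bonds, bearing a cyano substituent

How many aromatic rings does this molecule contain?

Ring A is fully conjugated (every ring atom contributes a p orbital); 2 ring double bonds (4 π electrons) plus a heteroatom lone pair (2) give 6 π electrons. 6 = 4(1)+2, so ring A is aromatic (thiazole).

1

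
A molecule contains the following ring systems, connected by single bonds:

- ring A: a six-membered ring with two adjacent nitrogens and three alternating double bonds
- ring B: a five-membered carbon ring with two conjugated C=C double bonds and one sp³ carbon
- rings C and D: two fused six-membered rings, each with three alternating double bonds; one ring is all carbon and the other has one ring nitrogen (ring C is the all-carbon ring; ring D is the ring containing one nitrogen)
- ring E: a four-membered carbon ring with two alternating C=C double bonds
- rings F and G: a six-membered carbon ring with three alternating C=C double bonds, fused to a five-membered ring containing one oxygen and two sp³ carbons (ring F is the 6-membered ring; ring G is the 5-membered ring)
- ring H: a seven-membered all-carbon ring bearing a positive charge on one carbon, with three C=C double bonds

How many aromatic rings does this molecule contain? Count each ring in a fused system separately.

Ring A is fully conjugated (every ring atom contributes a p orbital); 3 ring double bonds give 6 π electrons. Since 6 = 4n+2 (n=1), ring A is aromatic (pyridazine).
Ring B has one sp³ carbon, so it is not fully conjugated — not aromatic (cyclopentadiene).
Rings C and D form a fused bicyclic system (with one nitrogen) with 10 sp² atoms and 10 π electrons from ring double bonds. 10 = 4(2)+2, so the system is aromatic and both rings count as aromatic (quinoline).
Ring E has only sp² ring atoms; a planar conformation would have a fully conjugated π system of 4 electrons. But 4 = 4(1), which is 4n not 4n+2, so ring E is not aromatic (cyclobutadiene) — cyclobutadiene is antiaromatic and distorts to a rectangle.
Ring F has a continuous p-orbital overlap around the ring; 3 ring double bonds give 6 π electrons. That satisfies 4n+2 with n=1, so ring F is aromatic (benzene ring).
Ring G has two sp³ carbons, so it is not fully conjugated — not aromatic (oxolane ring).
Ring H is fully conjugated (every ring atom contributes a p orbital); 3 ring double bonds (6 π electrons) plus the carbocation's empty p orbital (0, but keeps the ring conjugated) give 6 π electrons. That satisfies 4n+2 with n=1, so ring H is aromatic (tropylium cation).
Aromatic: A, C, D, F, H. Total: 5.

5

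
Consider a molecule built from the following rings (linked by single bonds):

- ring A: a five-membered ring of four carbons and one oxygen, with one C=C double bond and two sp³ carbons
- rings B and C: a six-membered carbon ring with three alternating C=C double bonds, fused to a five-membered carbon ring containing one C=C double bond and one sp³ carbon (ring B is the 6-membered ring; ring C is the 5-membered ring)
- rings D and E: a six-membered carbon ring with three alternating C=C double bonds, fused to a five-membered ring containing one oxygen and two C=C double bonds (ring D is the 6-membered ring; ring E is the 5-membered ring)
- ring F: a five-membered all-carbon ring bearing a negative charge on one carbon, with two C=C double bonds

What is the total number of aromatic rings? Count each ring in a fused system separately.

4

Ring A has two sp³ carbons, so it is not fully conjugated — not aromatic (2,3-dihydrofuran).
Ring B has a continuous p-orbital overlap around the ring; 3 ring double bonds give 6 π electrons. 6 = 4(1)+2, so ring B is aromatic (benzene ring).
Ring C has one sp³ carbon, so it is not fully conjugated — not aromatic (cyclopentene ring).
Rings D and E form a fused bicyclic system (with one oxygen) with 9 sp² atoms and 10 π electrons from ring double bonds plus a heteroatom lone pair. 10 = 4(2)+2, so the system is aromatic and both rings count as aromatic (benzofuran).
Ring F is fully conjugated (every ring atom contributes a p orbital); 2 ring double bonds (4 π electrons) plus the carbanion lone pair (2) give 6 π electrons. Since 6 = 4n+2 (n=1), ring F is aromatic (cyclopentadienyl anion).
Aromatic: B, D, E, F. Total: 4.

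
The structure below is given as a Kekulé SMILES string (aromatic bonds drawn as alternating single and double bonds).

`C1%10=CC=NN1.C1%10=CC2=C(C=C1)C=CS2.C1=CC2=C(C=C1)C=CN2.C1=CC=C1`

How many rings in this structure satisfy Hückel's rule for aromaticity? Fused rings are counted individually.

The SMILES encodes a five-membered ring with two adjacent nitrogens (one bearing H, one in a double bond) and two double bonds; a six-membered carbon ring with three alternating C=C double bonds, fused to a five-membered ring containing one sulfur and two C=C double bonds; a six-membered carbon ring with three alternating C=C double bonds, fused to a five-membered ring containing one N–H nitrogen and two C=C double bonds; a four-membered carbon ring with two alternating C=C double bonds.
The 5-membered ring with two adjacent nitrogens (one N–H, one =N–) is planar and fully conjugated; 2 ring double bonds (4 π electrons) plus a heteroatom lone pair (2) give 6 π electrons. 6 = 4(1)+2, so it is aromatic (pyrazole).
The fused 6/5-membered bicyclic (with one sulfur) is a single π system with 9 sp² atoms and 10 π electrons from ring double bonds plus a heteroatom lone pair. 10 = 4(2)+2, so the system is aromatic and both rings count as aromatic (benzothiophene).
The fused 6/5-membered bicyclic (with one N–H) is a single π system with 9 sp² atoms and 10 π electrons from ring double bonds plus a heteroatom lone pair. 10 = 4(2)+2, so the system is aromatic and both rings count as aromatic (indole).
The 4-membered ring has only sp² ring atoms; a planar conformation would have a fully conjugated π system of 4 electrons. But 4 = 4(1), which is 4n not 4n+2, so it is not aromatic (cyclobutadiene) — cyclobutadiene is antiaromatic and distorts to a rectangle.
5 of the 6 rings are aromatic. Total: 5.

5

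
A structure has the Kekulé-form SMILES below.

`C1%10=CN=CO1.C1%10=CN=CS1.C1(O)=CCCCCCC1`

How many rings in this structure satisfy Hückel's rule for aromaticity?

The SMILES encodes a five-membered ring with an oxygen at position 1 and a nitrogen at position 3 (in a C=N bond), with two double bonds; a five-membered ring with a sulfur at position 1 and a nitrogen at position 3 (in a C=N bond), with two double bonds; an eight-membered carbon ring with one C=C double bond.
The 5-membered ring with one oxygen and one =N– is fully conjugated (every ring atom contributes a p orbital); 2 ring double bonds (4 π electrons) plus a heteroatom lone pair (2) give 6 π electrons. That satisfies 4n+2 with n=1, so it is aromatic (oxazole).
The 5-membered ring with one sulfur and one =N– has a continuous p-orbital overlap around the ring; 2 ring double bonds (4 π electrons) plus a heteroatom lone pair (2) give 6 π electrons. That satisfies 4n+2 with n=1, so it is aromatic (thiazole).
The 8-membered ring has six sp³ carbons, so it is not fully conjugated — not aromatic (cyclooctene).
2 of the 3 rings are aromatic. Total: 2.

2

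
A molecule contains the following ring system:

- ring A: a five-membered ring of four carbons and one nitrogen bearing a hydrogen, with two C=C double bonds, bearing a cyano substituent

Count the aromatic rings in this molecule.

1

Ring A has a continuous p-orbital overlap around the ring; 2 ring double bonds (4 π electrons) plus a heteroatom lone pair (2) give 6 π electrons. Since 6 = 4n+2 (n=1), ring A is aromatic (pyrrole).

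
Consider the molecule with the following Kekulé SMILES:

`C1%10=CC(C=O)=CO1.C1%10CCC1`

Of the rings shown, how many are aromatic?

1

The SMILES encodes a five-membered ring of four carbons and one oxygen, with two C=C double bonds; a four-membered saturated carbon ring.
The 5-membered ring with one oxygen is fully conjugated (every ring atom contributes a p orbital); 2 ring double bonds (4 π electrons) plus a heteroatom lone pair (2) give 6 π electrons. 6 = 4(1)+2, so it is aromatic (furan).
The 4-membered ring has only sp³ atoms, so it is not fully conjugated — not aromatic (cyclobutane).
1 of the 2 rings is aromatic. Total: 1.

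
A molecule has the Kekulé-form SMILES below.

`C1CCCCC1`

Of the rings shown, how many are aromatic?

0

The SMILES encodes a six-membered saturated carbon ring.
The 6-membered ring has only sp³ atoms, so it is not fully conjugated — not aromatic (cyclohexane).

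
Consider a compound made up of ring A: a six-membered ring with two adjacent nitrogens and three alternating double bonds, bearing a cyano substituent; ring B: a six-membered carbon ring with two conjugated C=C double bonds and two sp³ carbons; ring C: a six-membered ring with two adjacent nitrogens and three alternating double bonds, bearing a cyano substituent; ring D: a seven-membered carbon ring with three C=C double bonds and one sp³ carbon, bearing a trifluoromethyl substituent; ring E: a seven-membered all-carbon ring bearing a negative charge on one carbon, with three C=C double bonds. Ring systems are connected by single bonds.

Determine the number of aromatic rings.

Ring A is planar and fully conjugated; 3 ring double bonds give 6 π electrons. That satisfies 4n+2 with n=1, so ring A is aromatic (pyridazine).
Ring B has two sp³ carbons, so it is not fully conjugated — not aromatic (1,3-cyclohexadiene).
Ring C is fully conjugated (every ring atom contributes a p orbital); 3 ring double bonds give 6 π electrons. That satisfies 4n+2 with n=1, so ring C is aromatic (pyridazine).
Ring D has one sp³ carbon, so it is not fully conjugated — not aromatic (cycloheptatriene).
Ring E has only sp² ring atoms; a planar conformation would have a fully conjugated π system of 8 electrons. But 8 = 4(2), which is 4n not 4n+2, so ring E is not aromatic (cycloheptatrienyl anion).
Aromatic: A, C. Total: 2.

2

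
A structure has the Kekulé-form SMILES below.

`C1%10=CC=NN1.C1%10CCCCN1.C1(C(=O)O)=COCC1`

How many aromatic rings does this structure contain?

The SMILES encodes a five-membered ring with two adjacent nitrogens (one bearing H, one in a double bond) and two double bonds; a six-membered saturated ring of five carbons and one N–H nitrogen; a five-membered ring of four carbons and one oxygen, with one C=C double bond and two sp³ carbons.
The 5-membered ring with two adjacent nitrogens (one N–H, one =N–) is fully conjugated (every ring atom contributes a p orbital); 2 ring double bonds (4 π electrons) plus a heteroatom lone pair (2) give 6 π electrons. Since 6 = 4n+2 (n=1), it is aromatic (pyrazole).
The 6-membered ring with one N–H has only sp³ atoms, so it is not fully conjugated — not aromatic (piperidine).
The 5-membered ring with one oxygen has two sp³ carbons, so it is not fully conjugated — not aromatic (2,3-dihydrofuran).
1 of the 3 rings is aromatic. Total: 1.

1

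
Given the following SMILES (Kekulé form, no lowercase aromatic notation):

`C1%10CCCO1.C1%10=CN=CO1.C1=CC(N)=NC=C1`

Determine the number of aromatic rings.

2

The SMILES encodes a five-membered saturated ring of four carbons and one oxygen; a five-membered ring with an oxygen at position 1 and a nitrogen at position 3 (in a C=N bond), with two double bonds; a six-membered ring of five carbons and one nitrogen with three alternating double bonds.
The 5-membered ring with one oxygen has only sp³ atoms, so it is not fully conjugated — not aromatic (tetrahydrofuran).
The 5-membered ring with one oxygen and one =N– has a continuous p-orbital overlap around the ring; 2 ring double bonds (4 π electrons) plus a heteroatom lone pair (2) give 6 π electrons. Since 6 = 4n+2 (n=1), it is aromatic (oxazole).
The 6-membered ring with one nitrogen has a continuous p-orbital overlap around the ring; 3 ring double bonds give 6 π electrons. Since 6 = 4n+2 (n=1), it is aromatic (pyridine).
2 of the 3 rings are aromatic. Total: 2.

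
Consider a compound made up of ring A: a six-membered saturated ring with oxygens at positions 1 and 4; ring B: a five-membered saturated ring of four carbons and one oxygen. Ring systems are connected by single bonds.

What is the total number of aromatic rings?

Ring A has only sp³ atoms, so it is not fully conjugated — not aromatic (1,4-dioxane).
Ring B has only sp³ atoms, so it is not fully conjugated — not aromatic (tetrahydrofuran).
No ring is aromatic. Total: 0.

0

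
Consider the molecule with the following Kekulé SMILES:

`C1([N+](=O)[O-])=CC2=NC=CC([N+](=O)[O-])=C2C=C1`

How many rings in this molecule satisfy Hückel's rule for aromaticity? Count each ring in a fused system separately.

2

The SMILES encodes two fused six-membered rings, each with three alternating double bonds; one ring is all carbon and the other has one ring nitrogen.
The fused 6/6-membered bicyclic (with one nitrogen) is a single π system with 10 sp² atoms and 10 π electrons from ring double bonds. 10 = 4(2)+2, so the system is aromatic and both rings count as aromatic (quinoline).
2 of the 2 rings are aromatic. Total: 2.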